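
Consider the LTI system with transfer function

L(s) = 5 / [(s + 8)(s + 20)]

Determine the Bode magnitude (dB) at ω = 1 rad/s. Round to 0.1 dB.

At s = jω = j1:
pole (s+8): 8 + j1 → |·| = √(8²+1²) = √65 ≈ 8.0623, ∠ = arctan(1/8) ≈ 7.13°
pole (s+20): 20 + j1 → |·| = √(20²+1²) = √401 ≈ 20.025, ∠ = arctan(1/20) ≈ 2.86°
|L| = 5 / 161.45 ≈ 0.030969
Gain = 20 log₁₀(0.030969) ≈ -30.18 dB

-30.2 dB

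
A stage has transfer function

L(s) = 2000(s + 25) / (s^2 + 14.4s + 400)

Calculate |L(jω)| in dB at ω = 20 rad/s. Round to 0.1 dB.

46.9 dB

At s = jω = j20:
zero (s+25): 25 + j20 → |·| = √(25²+20²) = √1025 ≈ 32.016, ∠ = arctan(20/25) ≈ 38.66°
quadratic: (j20)² + 14.4·j20 + 400 = 0 + j288 → |·| ≈ 288, ∠ ≈ 90.00°
|L| = 2000 · 32.016 / 288 ≈ 222.33
Gain = 20 log₁₀(222.33) ≈ 46.94 dB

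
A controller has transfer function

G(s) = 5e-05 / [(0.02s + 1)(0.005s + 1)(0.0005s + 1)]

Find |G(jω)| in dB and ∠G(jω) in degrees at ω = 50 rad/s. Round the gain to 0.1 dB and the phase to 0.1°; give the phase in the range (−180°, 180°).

At ω = 50 rad/s:
pole (1 + j50·0.02) = 1 + j1 → |·| ≈ 1.4142, ∠ ≈ 45.00°
pole (1 + j50·0.005) = 1 + j0.25 → |·| ≈ 1.0308, ∠ ≈ 14.04°
pole (1 + j50·0.0005) = 1 + j0.025 → |·| ≈ 1.0003, ∠ ≈ 1.43°
|G| = 5e-05 · 1 / (1.4142 · 1.0308 · 1.0003) ≈ 3.4289e-05
Gain = 20 log₁₀(3.4289e-05) ≈ -89.30 dB
∠G = (0°) − (45.00° + 14.04° + 1.43°) = -60.47°

-89.3 dB, -60.5°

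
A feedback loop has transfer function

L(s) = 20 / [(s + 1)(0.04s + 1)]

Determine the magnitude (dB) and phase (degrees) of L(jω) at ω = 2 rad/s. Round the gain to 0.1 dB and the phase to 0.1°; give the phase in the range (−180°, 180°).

19.0 dB, -68.0°

At ω = 2 rad/s:
pole (1 + j2·1) = 1 + j2 → |·| ≈ 2.2361, ∠ ≈ 63.43°
pole (1 + j2·0.04) = 1 + j0.08 → |·| ≈ 1.0032, ∠ ≈ 4.57°
|L| = 20 · 1 / (2.2361 · 1.0032) ≈ 8.9156
Gain = 20 log₁₀(8.9156) ≈ 19.00 dB
∠L = (0°) − (63.43° + 4.57°) = -68.00°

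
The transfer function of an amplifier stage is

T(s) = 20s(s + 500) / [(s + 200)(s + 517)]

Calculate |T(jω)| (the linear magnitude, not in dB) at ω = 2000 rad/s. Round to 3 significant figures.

At s = jω = j2000:
zero (s+500): 500 + j2000 → |·| = √(500²+2000²) = √4250000 ≈ 2061.6, ∠ = arctan(2000/500) ≈ 75.96°
zero at origin: s = j2000 → |·| = 2000, ∠ = 90.00°
pole (s+200): 200 + j2000 → |·| = √(200²+2000²) = √4040000 ≈ 2010, ∠ = arctan(2000/200) ≈ 84.29°
pole (s+517): 517 + j2000 → |·| = √(517²+2000²) = √4267289 ≈ 2065.7, ∠ = arctan(2000/517) ≈ 75.51°
|T| = 20 · 4.1232e+06 / 4.1521e+06 ≈ 19.861

19.9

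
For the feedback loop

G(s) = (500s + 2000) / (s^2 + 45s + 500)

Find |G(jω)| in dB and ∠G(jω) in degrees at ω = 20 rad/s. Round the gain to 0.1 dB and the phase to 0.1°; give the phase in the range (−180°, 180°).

Substitute s = j20:
Numerator: 500(j20) + 2000 = 2000 + j10000
Denominator: (j20)^2 + 45(j20) + 500 = 100 + j900
|N| = √(2000² + 10000²) ≈ 10198, ∠N ≈ 78.69°
|D| = √(100² + 900²) ≈ 905.54, ∠D ≈ 83.66°
|G| = 10198 / 905.54 ≈ 11.262
Gain = 20 log₁₀(11.262) ≈ 21.03 dB
∠G = 78.69° − 83.66° = -4.97°

21.0 dB, -5.0°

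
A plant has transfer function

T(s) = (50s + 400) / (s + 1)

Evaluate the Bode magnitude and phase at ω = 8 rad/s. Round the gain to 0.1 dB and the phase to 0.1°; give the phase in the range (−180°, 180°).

Substitute s = j8:
Numerator: 50(j8) + 400 = 400 + j400
Denominator: (j8) + 1 = 1 + j8
|N| = √(400² + 400²) ≈ 565.69, ∠N ≈ 45.00°
|D| = √(1² + 8²) ≈ 8.0623, ∠D ≈ 82.87°
|T| = 565.69 / 8.0623 ≈ 70.165
Gain = 20 log₁₀(70.165) ≈ 36.92 dB
∠T = 45.00° − 82.87° = -37.87°

36.9 dB, -37.9°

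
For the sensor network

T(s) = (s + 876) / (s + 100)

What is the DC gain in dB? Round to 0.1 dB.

18.9 dB

T(0) = 876 / 100 = 8.76
20 log₁₀(8.76) ≈ 18.85 dB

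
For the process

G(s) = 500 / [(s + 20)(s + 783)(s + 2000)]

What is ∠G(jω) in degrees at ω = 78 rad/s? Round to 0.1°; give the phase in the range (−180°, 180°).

-83.5°

At s = jω = j78:
pole (s+20): 20 + j78 → |·| = √(20²+78²) = √6484 ≈ 80.523, ∠ = arctan(78/20) ≈ 75.62°
pole (s+783): 783 + j78 → |·| = √(783²+78²) = √619173 ≈ 786.88, ∠ = arctan(78/783) ≈ 5.69°
pole (s+2000): 2000 + j78 → |·| = √(2000²+78²) = √4006084 ≈ 2001.5, ∠ = arctan(78/2000) ≈ 2.23°
∠G = 0.00° − 83.54° = -83.54°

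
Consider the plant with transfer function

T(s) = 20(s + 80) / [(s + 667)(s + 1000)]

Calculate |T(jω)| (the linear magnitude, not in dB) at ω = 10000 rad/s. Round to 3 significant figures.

0.00199

At s = jω = j10000:
zero (s+80): 80 + j10000 → |·| = √(80²+10000²) = √100006400 ≈ 10000, ∠ = arctan(10000/80) ≈ 89.54°
pole (s+667): 667 + j10000 → |·| = √(667²+10000²) = √100444889 ≈ 10022, ∠ = arctan(10000/667) ≈ 86.18°
pole (s+1000): 1000 + j10000 → |·| = √(1000²+10000²) = √101000000 ≈ 10050, ∠ = arctan(10000/1000) ≈ 84.29°
|T| = 20 · 10000 / 1.0072e+08 ≈ 0.0019857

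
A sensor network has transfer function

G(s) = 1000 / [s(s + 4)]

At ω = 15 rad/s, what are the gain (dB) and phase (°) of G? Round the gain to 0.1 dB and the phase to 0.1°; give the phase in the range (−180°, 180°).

At s = jω = j15:
pole (s+4): 4 + j15 → |·| = √(4²+15²) = √241 ≈ 15.524, ∠ = arctan(15/4) ≈ 75.07°
pole at origin: |s| = 15, ∠ = 90.00° (in denominator)
|G| = 1000 / 232.86 ≈ 4.2944
Gain = 20 log₁₀(4.2944) ≈ 12.66 dB
∠G = 0.00° − 165.07° = -165.07°

12.7 dB, -165.1°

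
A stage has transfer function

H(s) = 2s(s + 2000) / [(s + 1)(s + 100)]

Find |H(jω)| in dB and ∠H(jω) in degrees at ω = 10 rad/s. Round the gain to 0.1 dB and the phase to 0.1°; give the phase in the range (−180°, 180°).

32.0 dB, 0.3°

At s = jω = j10:
zero (s+2000): 2000 + j10 → |·| = √(2000²+10²) = √4000100 ≈ 2000, ∠ = arctan(10/2000) ≈ 0.29°
zero at origin: s = j10 → |·| = 10, ∠ = 90.00°
pole (s+1): 1 + j10 → |·| = √(1²+10²) = √101 ≈ 10.05, ∠ = arctan(10/1) ≈ 84.29°
pole (s+100): 100 + j10 → |·| = √(100²+10²) = √10100 ≈ 100.5, ∠ = arctan(10/100) ≈ 5.71°
|H| = 2 · 20000 / 1010 ≈ 39.604
Gain = 20 log₁₀(39.604) ≈ 31.95 dB
∠H = 90.29° − 90.00° = 0.29°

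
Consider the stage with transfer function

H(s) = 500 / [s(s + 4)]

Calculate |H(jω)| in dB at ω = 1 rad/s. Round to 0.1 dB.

41.7 dB

At s = jω = j1:
pole (s+4): 4 + j1 → |·| = √(4²+1²) = √17 ≈ 4.1231, ∠ = arctan(1/4) ≈ 14.04°
pole at origin: |s| = 1, ∠ = 90.00° (in denominator)
|H| = 500 / 4.1231 ≈ 121.27
Gain = 20 log₁₀(121.27) ≈ 41.68 dB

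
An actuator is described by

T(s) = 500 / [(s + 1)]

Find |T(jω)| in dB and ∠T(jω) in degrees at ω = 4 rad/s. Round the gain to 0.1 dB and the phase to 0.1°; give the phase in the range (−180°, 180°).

At ω = 4 rad/s:
pole (1 + j4·1) = 1 + j4 → |·| ≈ 4.1231, ∠ ≈ 75.96°
|T| = 500 · 1 / (4.1231) ≈ 121.27
Gain = 20 log₁₀(121.27) ≈ 41.68 dB
∠T = (0°) − (75.96°) = -75.96°

41.7 dB, -76.0°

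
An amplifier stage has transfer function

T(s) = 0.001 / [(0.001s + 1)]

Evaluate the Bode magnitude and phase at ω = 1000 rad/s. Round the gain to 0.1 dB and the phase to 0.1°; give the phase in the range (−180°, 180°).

At ω = 1000 rad/s:
pole (1 + j1000·0.001) = 1 + j1 → |·| ≈ 1.4142, ∠ ≈ 45.00°
|T| = 0.001 · 1 / (1.4142) ≈ 0.00070711
Gain = 20 log₁₀(0.00070711) ≈ -63.01 dB
∠T = (0°) − (45.00°) = -45.00°

-63.0 dB, -45.0°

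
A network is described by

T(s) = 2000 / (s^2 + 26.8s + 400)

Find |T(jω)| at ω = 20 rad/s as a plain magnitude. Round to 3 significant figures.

At s = jω = j20:
quadratic: (j20)² + 26.8·j20 + 400 = 0 + j536 → |·| ≈ 536, ∠ ≈ 90.00°
|T| = 2000 / 536 ≈ 3.7313

3.73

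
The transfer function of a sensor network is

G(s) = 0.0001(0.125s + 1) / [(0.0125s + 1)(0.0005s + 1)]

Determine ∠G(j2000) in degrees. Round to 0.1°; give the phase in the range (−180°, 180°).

-42.9°

At ω = 2000 rad/s:
zero (1 + j2000·0.125) = 1 + j250 → |·| ≈ 250, ∠ ≈ 89.77°
pole (1 + j2000·0.0125) = 1 + j25 → |·| ≈ 25.02, ∠ ≈ 87.71°
pole (1 + j2000·0.0005) = 1 + j1 → |·| ≈ 1.4142, ∠ ≈ 45.00°
∠G = (89.77°) − (87.71° + 45.00°) = -42.94°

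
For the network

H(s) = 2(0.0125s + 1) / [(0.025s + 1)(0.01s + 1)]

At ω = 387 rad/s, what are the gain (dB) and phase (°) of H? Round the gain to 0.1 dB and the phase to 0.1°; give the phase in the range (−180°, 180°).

At ω = 387 rad/s:
zero (1 + j387·0.0125) = 1 + j4.8375 → |·| ≈ 4.9398, ∠ ≈ 78.32°
pole (1 + j387·0.025) = 1 + j9.675 → |·| ≈ 9.7265, ∠ ≈ 84.10°
pole (1 + j387·0.01) = 1 + j3.87 → |·| ≈ 3.9971, ∠ ≈ 75.51°
|H| = 2 · 4.9398 / (9.7265 · 3.9971) ≈ 0.25412
Gain = 20 log₁₀(0.25412) ≈ -11.90 dB
∠H = (78.32°) − (84.10° + 75.51°) = -81.29°

-11.9 dB, -81.3°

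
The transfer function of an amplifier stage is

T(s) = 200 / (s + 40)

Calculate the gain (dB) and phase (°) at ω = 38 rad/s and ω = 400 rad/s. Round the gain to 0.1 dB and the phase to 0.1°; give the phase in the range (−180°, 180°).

ω = 38: 11.2 dB, -43.5°; ω = 400: -6.1 dB, -84.3°

At s = jω = j38:
pole (s+40): 40 + j38 → |·| = √(40²+38²) = √3044 ≈ 55.172, ∠ = arctan(38/40) ≈ 43.53°
|T| = 200 / 55.172 ≈ 3.625
Gain = 20 log₁₀(3.625) ≈ 11.19 dB
∠T = 0.00° − 43.53° = -43.53°

At s = jω = j400:
pole (s+40): 40 + j400 → |·| = √(40²+400²) = √161600 ≈ 402, ∠ = arctan(400/40) ≈ 84.29°
|T| = 200 / 402 ≈ 0.49751
Gain = 20 log₁₀(0.49751) ≈ -6.06 dB
∠T = 0.00° − 84.29° = -84.29°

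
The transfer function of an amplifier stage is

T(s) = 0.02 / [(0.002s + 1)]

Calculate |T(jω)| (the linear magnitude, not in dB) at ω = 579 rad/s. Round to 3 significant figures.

At ω = 579 rad/s:
pole (1 + j579·0.002) = 1 + j1.158 → |·| ≈ 1.53, ∠ ≈ 49.19°
|T| = 0.02 · 1 / (1.53) ≈ 0.013072

0.0131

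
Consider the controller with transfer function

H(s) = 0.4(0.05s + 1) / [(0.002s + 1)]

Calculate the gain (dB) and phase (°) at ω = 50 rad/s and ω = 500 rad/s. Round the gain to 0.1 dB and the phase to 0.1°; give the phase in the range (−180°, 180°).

At ω = 50 rad/s:
zero (1 + j50·0.05) = 1 + j2.5 → |·| ≈ 2.6926, ∠ ≈ 68.20°
pole (1 + j50·0.002) = 1 + j0.1 → |·| ≈ 1.005, ∠ ≈ 5.71°
|H| = 0.4 · 2.6926 / (1.005) ≈ 1.0717
Gain = 20 log₁₀(1.0717) ≈ 0.60 dB
∠H = (68.20°) − (5.71°) = 62.49°

At ω = 500 rad/s:
zero (1 + j500·0.05) = 1 + j25 → |·| ≈ 25.02, ∠ ≈ 87.71°
pole (1 + j500·0.002) = 1 + j1 → |·| ≈ 1.4142, ∠ ≈ 45.00°
|H| = 0.4 · 25.02 / (1.4142) ≈ 7.0768
Gain = 20 log₁₀(7.0768) ≈ 17.00 dB
∠H = (87.71°) − (45.00°) = 42.71°

ω = 50: 0.6 dB, 62.5°; ω = 500: 17.0 dB, 42.7°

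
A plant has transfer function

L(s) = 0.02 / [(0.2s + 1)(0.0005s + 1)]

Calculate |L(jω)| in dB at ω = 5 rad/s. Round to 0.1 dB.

At ω = 5 rad/s:
pole (1 + j5·0.2) = 1 + j1 → |·| ≈ 1.4142, ∠ ≈ 45.00°
pole (1 + j5·0.0005) = 1 + j0.0025 → |·| ≈ 1, ∠ ≈ 0.14°
|L| = 0.02 · 1 / (1.4142 · 1) ≈ 0.014142
Gain = 20 log₁₀(0.014142) ≈ -36.99 dB

-37.0 dB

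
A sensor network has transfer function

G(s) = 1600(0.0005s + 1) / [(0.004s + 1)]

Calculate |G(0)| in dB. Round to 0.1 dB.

G(0) = 1600 · 1 / 1 = 1600
20 log₁₀(1600) ≈ 64.08 dB

64.1 dB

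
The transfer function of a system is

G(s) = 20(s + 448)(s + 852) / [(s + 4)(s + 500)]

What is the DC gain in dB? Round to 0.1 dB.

G(0) = 20·448·852 / (4·500) ≈ 3817
20 log₁₀(3817) ≈ 71.63 dB

71.6 dB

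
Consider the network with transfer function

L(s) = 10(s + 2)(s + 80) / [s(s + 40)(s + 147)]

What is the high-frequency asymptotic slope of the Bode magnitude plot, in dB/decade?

-20 dB/decade

Each pole contributes −20 dB/decade at high frequency; each zero contributes +20 dB/decade.
Net: 2 zero(s) − 3 pole(s) → -20 dB/decade.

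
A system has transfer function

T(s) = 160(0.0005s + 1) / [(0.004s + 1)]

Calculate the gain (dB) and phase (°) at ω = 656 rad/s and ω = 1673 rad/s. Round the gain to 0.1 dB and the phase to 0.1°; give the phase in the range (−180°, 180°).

ω = 656: 35.6 dB, -51.0°; ω = 1673: 29.8 dB, -41.6°

At ω = 656 rad/s:
zero (1 + j656·0.0005) = 1 + j0.328 → |·| ≈ 1.0524, ∠ ≈ 18.16°
pole (1 + j656·0.004) = 1 + j2.624 → |·| ≈ 2.8081, ∠ ≈ 69.14°
|T| = 160 · 1.0524 / (2.8081) ≈ 59.964
Gain = 20 log₁₀(59.964) ≈ 35.56 dB
∠T = (18.16°) − (69.14°) = -50.98°

At ω = 1673 rad/s:
zero (1 + j1673·0.0005) = 1 + j0.8365 → |·| ≈ 1.3037, ∠ ≈ 39.91°
pole (1 + j1673·0.004) = 1 + j6.692 → |·| ≈ 6.7663, ∠ ≈ 81.50°
|T| = 160 · 1.3037 / (6.7663) ≈ 30.828
Gain = 20 log₁₀(30.828) ≈ 29.78 dB
∠T = (39.91°) − (81.50°) = -41.59°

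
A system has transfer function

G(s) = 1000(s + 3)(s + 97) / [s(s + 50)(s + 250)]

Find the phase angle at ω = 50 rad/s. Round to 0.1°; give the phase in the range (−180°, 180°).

-32.5°

At s = jω = j50:
zero (s+3): 3 + j50 → |·| = √(3²+50²) = √2509 ≈ 50.09, ∠ = arctan(50/3) ≈ 86.57°
zero (s+97): 97 + j50 → |·| = √(97²+50²) = √11909 ≈ 109.13, ∠ = arctan(50/97) ≈ 27.27°
pole (s+50): 50 + j50 → |·| = √(50²+50²) = √5000 ≈ 70.711, ∠ = arctan(50/50) ≈ 45.00°
pole (s+250): 250 + j50 → |·| = √(250²+50²) = √65000 ≈ 254.95, ∠ = arctan(50/250) ≈ 11.31°
pole at origin: |s| = 50, ∠ = 90.00° (in denominator)
∠G = 113.84° − 146.31° = -32.47°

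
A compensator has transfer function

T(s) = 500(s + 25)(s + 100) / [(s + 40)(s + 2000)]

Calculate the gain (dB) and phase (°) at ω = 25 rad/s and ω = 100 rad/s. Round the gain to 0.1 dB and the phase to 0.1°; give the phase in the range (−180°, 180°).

ω = 25: 25.7 dB, 26.3°; ω = 100: 30.6 dB, 49.9°

At s = jω = j25:
zero (s+25): 25 + j25 → |·| = √(25²+25²) = √1250 ≈ 35.355, ∠ = arctan(25/25) ≈ 45.00°
zero (s+100): 100 + j25 → |·| = √(100²+25²) = √10625 ≈ 103.08, ∠ = arctan(25/100) ≈ 14.04°
pole (s+40): 40 + j25 → |·| = √(40²+25²) = √2225 ≈ 47.17, ∠ = arctan(25/40) ≈ 32.01°
pole (s+2000): 2000 + j25 → |·| = √(2000²+25²) = √4000625 ≈ 2000.2, ∠ = arctan(25/2000) ≈ 0.72°
|T| = 500 · 3644.4 / 94349 ≈ 19.313
Gain = 20 log₁₀(19.313) ≈ 25.72 dB
∠T = 59.04° − 32.73° = 26.31°

At s = jω = j100:
zero (s+25): 25 + j100 → |·| = √(25²+100²) = √10625 ≈ 103.08, ∠ = arctan(100/25) ≈ 75.96°
zero (s+100): 100 + j100 → |·| = √(100²+100²) = √20000 ≈ 141.42, ∠ = arctan(100/100) ≈ 45.00°
pole (s+40): 40 + j100 → |·| = √(40²+100²) = √11600 ≈ 107.7, ∠ = arctan(100/40) ≈ 68.20°
pole (s+2000): 2000 + j100 → |·| = √(2000²+100²) = √4010000 ≈ 2002.5, ∠ = arctan(100/2000) ≈ 2.86°
|T| = 500 · 14578 / 2.1567e+05 ≈ 33.797
Gain = 20 log₁₀(33.797) ≈ 30.58 dB
∠T = 120.96° − 71.06° = 49.90°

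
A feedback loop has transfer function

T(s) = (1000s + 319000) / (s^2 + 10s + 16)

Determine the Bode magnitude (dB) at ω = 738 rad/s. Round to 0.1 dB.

3.4 dB

Substitute s = j738:
Numerator: 1000(j738) + 319000 = 319000 + j738000
Denominator: (j738)^2 + 10(j738) + 16 = -544628 + j7380
|N| = √(319000² + 738000²) ≈ 8.0399e+05, ∠N ≈ 66.62°
|D| = √(544628² + 7380²) ≈ 5.4468e+05, ∠D ≈ 179.22°
|T| = 8.0399e+05 / 5.4468e+05 ≈ 1.4761
Gain = 20 log₁₀(1.4761) ≈ 3.38 dB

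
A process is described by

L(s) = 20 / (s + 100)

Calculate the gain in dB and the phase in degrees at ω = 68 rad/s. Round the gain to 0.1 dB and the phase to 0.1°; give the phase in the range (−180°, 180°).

-15.6 dB, -34.2°

Substitute s = j68:
Numerator: 20 = 20 + j0
Denominator: (j68) + 100 = 100 + j68
|N| = √(20² + 0²) ≈ 20, ∠N ≈ 0.00°
|D| = √(100² + 68²) ≈ 120.93, ∠D ≈ 34.22°
|L| = 20 / 120.93 ≈ 0.16538
Gain = 20 log₁₀(0.16538) ≈ -15.63 dB
∠L = 0.00° − 34.22° = -34.22°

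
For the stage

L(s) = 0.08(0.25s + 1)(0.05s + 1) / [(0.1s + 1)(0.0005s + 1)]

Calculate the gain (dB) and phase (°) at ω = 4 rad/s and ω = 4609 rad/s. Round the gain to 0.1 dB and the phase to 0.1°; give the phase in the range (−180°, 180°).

ω = 4: -19.4 dB, 34.4°; ω = 4609: 25.3 dB, 23.3°

At ω = 4 rad/s:
zero (1 + j4·0.25) = 1 + j1 → |·| ≈ 1.4142, ∠ ≈ 45.00°
zero (1 + j4·0.05) = 1 + j0.2 → |·| ≈ 1.0198, ∠ ≈ 11.31°
pole (1 + j4·0.1) = 1 + j0.4 → |·| ≈ 1.077, ∠ ≈ 21.80°
pole (1 + j4·0.0005) = 1 + j0.002 → |·| ≈ 1, ∠ ≈ 0.11°
|L| = 0.08 · 1.4142 · 1.0198 / (1.077 · 1) ≈ 0.10713
Gain = 20 log₁₀(0.10713) ≈ -19.40 dB
∠L = (45.00° + 11.31°) − (21.80° + 0.11°) = 34.40°

At ω = 4609 rad/s:
zero (1 + j4609·0.25) = 1 + j1152.25 → |·| ≈ 1152.3, ∠ ≈ 89.95°
zero (1 + j4609·0.05) = 1 + j230.45 → |·| ≈ 230.45, ∠ ≈ 89.75°
pole (1 + j4609·0.1) = 1 + j460.9 → |·| ≈ 460.9, ∠ ≈ 89.88°
pole (1 + j4609·0.0005) = 1 + j2.3045 → |·| ≈ 2.5121, ∠ ≈ 66.54°
|L| = 0.08 · 1152.3 · 230.45 / (460.9 · 2.5121) ≈ 18.348
Gain = 20 log₁₀(18.348) ≈ 25.27 dB
∠L = (89.95° + 89.75°) − (89.88° + 66.54°) = 23.28°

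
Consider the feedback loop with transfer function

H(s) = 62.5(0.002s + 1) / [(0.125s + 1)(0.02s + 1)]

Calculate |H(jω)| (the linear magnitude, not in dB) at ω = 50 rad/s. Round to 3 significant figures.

7.02

At ω = 50 rad/s:
zero (1 + j50·0.002) = 1 + j0.1 → |·| ≈ 1.005, ∠ ≈ 5.71°
pole (1 + j50·0.125) = 1 + j6.25 → |·| ≈ 6.3295, ∠ ≈ 80.91°
pole (1 + j50·0.02) = 1 + j1 → |·| ≈ 1.4142, ∠ ≈ 45.00°
|H| = 62.5 · 1.005 / (6.3295 · 1.4142) ≈ 7.0172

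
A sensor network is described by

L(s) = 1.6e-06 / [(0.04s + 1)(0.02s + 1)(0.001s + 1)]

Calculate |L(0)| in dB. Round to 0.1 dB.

-115.9 dB

L(0) = 1.6e-06 · 1 / 1 ≈ 1.6e-06
20 log₁₀(1.6e-06) ≈ -115.92 dB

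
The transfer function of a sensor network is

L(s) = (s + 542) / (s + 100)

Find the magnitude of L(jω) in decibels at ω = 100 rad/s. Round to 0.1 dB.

At s = jω = j100:
zero (s+542): 542 + j100 → |·| = √(542²+100²) = √303764 ≈ 551.15, ∠ = arctan(100/542) ≈ 10.45°
pole (s+100): 100 + j100 → |·| = √(100²+100²) = √20000 ≈ 141.42, ∠ = arctan(100/100) ≈ 45.00°
|L| = 1 · 551.15 / 141.42 ≈ 3.8973
Gain = 20 log₁₀(3.8973) ≈ 11.82 dB

11.8 dB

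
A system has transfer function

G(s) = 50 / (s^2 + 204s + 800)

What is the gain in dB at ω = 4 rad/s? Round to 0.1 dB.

-27.1 dB

Substitute s = j4:
Numerator: 50 = 50 + j0
Denominator: (j4)^2 + 204(j4) + 800 = 784 + j816
|N| = √(50² + 0²) ≈ 50, ∠N ≈ 0.00°
|D| = √(784² + 816²) ≈ 1131.6, ∠D ≈ 46.15°
|G| = 50 / 1131.6 ≈ 0.044185
Gain = 20 log₁₀(0.044185) ≈ -27.09 dB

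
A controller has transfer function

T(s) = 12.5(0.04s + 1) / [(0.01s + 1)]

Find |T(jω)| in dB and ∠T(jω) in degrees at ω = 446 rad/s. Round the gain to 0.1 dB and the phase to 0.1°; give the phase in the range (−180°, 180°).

At ω = 446 rad/s:
zero (1 + j446·0.04) = 1 + j17.84 → |·| ≈ 17.868, ∠ ≈ 86.79°
pole (1 + j446·0.01) = 1 + j4.46 → |·| ≈ 4.5707, ∠ ≈ 77.36°
|T| = 12.5 · 17.868 / (4.5707) ≈ 48.866
Gain = 20 log₁₀(48.866) ≈ 33.78 dB
∠T = (86.79°) − (77.36°) = 9.43°

33.8 dB, 9.4°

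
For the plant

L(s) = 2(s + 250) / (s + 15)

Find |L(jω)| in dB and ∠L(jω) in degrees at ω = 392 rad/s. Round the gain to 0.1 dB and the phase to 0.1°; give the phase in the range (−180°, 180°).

7.5 dB, -30.3°

At s = jω = j392:
zero (s+250): 250 + j392 → |·| = √(250²+392²) = √216164 ≈ 464.93, ∠ = arctan(392/250) ≈ 57.47°
pole (s+15): 15 + j392 → |·| = √(15²+392²) = √153889 ≈ 392.29, ∠ = arctan(392/15) ≈ 87.81°
|L| = 2 · 464.93 / 392.29 ≈ 2.3703
Gain = 20 log₁₀(2.3703) ≈ 7.50 dB
∠L = 57.47° − 87.81° = -30.34°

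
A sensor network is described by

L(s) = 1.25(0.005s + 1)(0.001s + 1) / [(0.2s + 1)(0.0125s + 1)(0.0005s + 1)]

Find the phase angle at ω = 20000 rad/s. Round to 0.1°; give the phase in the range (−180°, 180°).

-87.5°

At ω = 20000 rad/s:
zero (1 + j20000·0.005) = 1 + j100 → |·| ≈ 100, ∠ ≈ 89.43°
zero (1 + j20000·0.001) = 1 + j20 → |·| ≈ 20.025, ∠ ≈ 87.14°
pole (1 + j20000·0.2) = 1 + j4000 → |·| ≈ 4000, ∠ ≈ 89.99°
pole (1 + j20000·0.0125) = 1 + j250 → |·| ≈ 250, ∠ ≈ 89.77°
pole (1 + j20000·0.0005) = 1 + j10 → |·| ≈ 10.05, ∠ ≈ 84.29°
∠L = (89.43° + 87.14°) − (89.99° + 89.77° + 84.29°) = -87.48°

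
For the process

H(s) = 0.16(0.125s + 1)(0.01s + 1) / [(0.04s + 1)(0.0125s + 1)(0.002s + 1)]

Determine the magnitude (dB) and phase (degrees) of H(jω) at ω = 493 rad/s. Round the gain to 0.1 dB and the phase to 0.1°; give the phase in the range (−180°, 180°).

At ω = 493 rad/s:
zero (1 + j493·0.125) = 1 + j61.625 → |·| ≈ 61.633, ∠ ≈ 89.07°
zero (1 + j493·0.01) = 1 + j4.93 → |·| ≈ 5.0304, ∠ ≈ 78.53°
pole (1 + j493·0.04) = 1 + j19.72 → |·| ≈ 19.745, ∠ ≈ 87.10°
pole (1 + j493·0.0125) = 1 + j6.1625 → |·| ≈ 6.2431, ∠ ≈ 80.78°
pole (1 + j493·0.002) = 1 + j0.986 → |·| ≈ 1.4043, ∠ ≈ 44.60°
|H| = 0.16 · 61.633 · 5.0304 / (19.745 · 6.2431 · 1.4043) ≈ 0.28656
Gain = 20 log₁₀(0.28656) ≈ -10.86 dB
∠H = (89.07° + 78.53°) − (87.10° + 80.78° + 44.60°) = -44.88°

-10.9 dB, -44.9°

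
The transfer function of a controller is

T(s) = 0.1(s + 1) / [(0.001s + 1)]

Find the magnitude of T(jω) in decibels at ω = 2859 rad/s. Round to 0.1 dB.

39.5 dB

At ω = 2859 rad/s:
zero (1 + j2859·1) = 1 + j2859 → |·| ≈ 2859, ∠ ≈ 89.98°
pole (1 + j2859·0.001) = 1 + j2.859 → |·| ≈ 3.0288, ∠ ≈ 70.72°
|T| = 0.1 · 2859 / (3.0288) ≈ 94.394
Gain = 20 log₁₀(94.394) ≈ 39.50 dB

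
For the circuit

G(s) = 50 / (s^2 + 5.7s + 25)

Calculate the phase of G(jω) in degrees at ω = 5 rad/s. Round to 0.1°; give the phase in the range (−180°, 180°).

-90.0°

At s = jω = j5:
quadratic: (j5)² + 5.7·j5 + 25 = 0 + j28.5 → |·| ≈ 28.5, ∠ ≈ 90.00°
∠G = 0.00° − 90.00° = -90.00°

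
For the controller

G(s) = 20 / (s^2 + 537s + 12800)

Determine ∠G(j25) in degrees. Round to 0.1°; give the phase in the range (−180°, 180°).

-47.8°

Substitute s = j25:
Numerator: 20 = 20 + j0
Denominator: (j25)^2 + 537(j25) + 12800 = 12175 + j13425
|N| = √(20² + 0²) ≈ 20, ∠N ≈ 0.00°
|D| = √(12175² + 13425²) ≈ 18123, ∠D ≈ 47.80°
∠G = 0.00° − 47.80° = -47.80°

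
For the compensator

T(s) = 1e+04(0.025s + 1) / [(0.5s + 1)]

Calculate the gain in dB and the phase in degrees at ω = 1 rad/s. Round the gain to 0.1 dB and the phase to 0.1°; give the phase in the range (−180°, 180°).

At ω = 1 rad/s:
zero (1 + j1·0.025) = 1 + j0.025 → |·| ≈ 1.0003, ∠ ≈ 1.43°
pole (1 + j1·0.5) = 1 + j0.5 → |·| ≈ 1.118, ∠ ≈ 26.57°
|T| = 1e+04 · 1.0003 / (1.118) ≈ 8947.2
Gain = 20 log₁₀(8947.2) ≈ 79.03 dB
∠T = (1.43°) − (26.57°) = -25.14°

79.0 dB, -25.1°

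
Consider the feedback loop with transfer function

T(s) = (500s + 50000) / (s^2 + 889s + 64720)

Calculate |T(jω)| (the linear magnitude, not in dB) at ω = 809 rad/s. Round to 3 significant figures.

0.438

Substitute s = j809:
Numerator: 500(j809) + 50000 = 50000 + j404500
Denominator: (j809)^2 + 889(j809) + 64720 = -589761 + j719201
|N| = √(50000² + 404500²) ≈ 4.0758e+05, ∠N ≈ 82.95°
|D| = √(589761² + 719201²) ≈ 9.3009e+05, ∠D ≈ 129.35°
|T| = 4.0758e+05 / 9.3009e+05 ≈ 0.43822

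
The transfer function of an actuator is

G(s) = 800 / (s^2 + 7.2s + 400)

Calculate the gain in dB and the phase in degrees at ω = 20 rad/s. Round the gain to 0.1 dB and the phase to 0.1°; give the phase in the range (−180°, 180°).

At s = jω = j20:
quadratic: (j20)² + 7.2·j20 + 400 = 0 + j144 → |·| ≈ 144, ∠ ≈ 90.00°
|G| = 800 / 144 ≈ 5.5556
Gain = 20 log₁₀(5.5556) ≈ 14.89 dB
∠G = 0.00° − 90.00° = -90.00°

14.9 dB, -90.0°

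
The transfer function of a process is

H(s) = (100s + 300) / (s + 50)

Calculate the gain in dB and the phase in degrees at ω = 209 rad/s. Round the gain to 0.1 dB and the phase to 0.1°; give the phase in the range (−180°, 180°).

39.8 dB, 12.6°

Substitute s = j209:
Numerator: 100(j209) + 300 = 300 + j20900
Denominator: (j209) + 50 = 50 + j209
|N| = √(300² + 20900²) ≈ 20902, ∠N ≈ 89.18°
|D| = √(50² + 209²) ≈ 214.9, ∠D ≈ 76.55°
|H| = 20902 / 214.9 ≈ 97.264
Gain = 20 log₁₀(97.264) ≈ 39.76 dB
∠H = 89.18° − 76.55° = 12.63°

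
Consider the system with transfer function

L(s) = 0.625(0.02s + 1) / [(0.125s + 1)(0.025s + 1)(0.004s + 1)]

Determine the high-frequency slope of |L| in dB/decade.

Each pole contributes −20 dB/decade at high frequency; each zero contributes +20 dB/decade.
Net: 1 zero(s) − 3 pole(s) → -40 dB/decade.

-40 dB/decade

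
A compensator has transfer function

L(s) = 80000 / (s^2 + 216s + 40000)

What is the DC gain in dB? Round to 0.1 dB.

6.0 dB

L(0) = 80000 / 40000 = 2
20 log₁₀(2) ≈ 6.02 dB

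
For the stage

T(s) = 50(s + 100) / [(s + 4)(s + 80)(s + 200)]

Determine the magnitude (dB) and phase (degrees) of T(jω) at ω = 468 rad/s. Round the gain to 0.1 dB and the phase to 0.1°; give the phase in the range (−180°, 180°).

-73.5 dB, -158.7°

At s = jω = j468:
zero (s+100): 100 + j468 → |·| = √(100²+468²) = √229024 ≈ 478.56, ∠ = arctan(468/100) ≈ 77.94°
pole (s+4): 4 + j468 → |·| = √(4²+468²) = √219040 ≈ 468.02, ∠ = arctan(468/4) ≈ 89.51°
pole (s+80): 80 + j468 → |·| = √(80²+468²) = √225424 ≈ 474.79, ∠ = arctan(468/80) ≈ 80.30°
pole (s+200): 200 + j468 → |·| = √(200²+468²) = √259024 ≈ 508.94, ∠ = arctan(468/200) ≈ 66.86°
|T| = 50 · 478.56 / 1.1309e+08 ≈ 0.00021158
Gain = 20 log₁₀(0.00021158) ≈ -73.49 dB
∠T = 77.94° − 236.67° = -158.73°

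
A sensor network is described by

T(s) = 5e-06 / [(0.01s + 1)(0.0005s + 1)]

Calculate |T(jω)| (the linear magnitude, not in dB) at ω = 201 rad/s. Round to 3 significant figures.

2.22e-06

At ω = 201 rad/s:
pole (1 + j201·0.01) = 1 + j2.01 → |·| ≈ 2.245, ∠ ≈ 63.55°
pole (1 + j201·0.0005) = 1 + j0.1005 → |·| ≈ 1.005, ∠ ≈ 5.74°
|T| = 5e-06 · 1 / (2.245 · 1.005) ≈ 2.2161e-06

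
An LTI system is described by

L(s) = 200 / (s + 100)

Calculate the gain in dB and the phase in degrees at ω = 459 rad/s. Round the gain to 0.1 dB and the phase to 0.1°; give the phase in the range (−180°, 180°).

Substitute s = j459:
Numerator: 200 = 200 + j0
Denominator: (j459) + 100 = 100 + j459
|N| = √(200² + 0²) ≈ 200, ∠N ≈ 0.00°
|D| = √(100² + 459²) ≈ 469.77, ∠D ≈ 77.71°
|L| = 200 / 469.77 ≈ 0.42574
Gain = 20 log₁₀(0.42574) ≈ -7.42 dB
∠L = 0.00° − 77.71° = -77.71°

-7.4 dB, -77.7°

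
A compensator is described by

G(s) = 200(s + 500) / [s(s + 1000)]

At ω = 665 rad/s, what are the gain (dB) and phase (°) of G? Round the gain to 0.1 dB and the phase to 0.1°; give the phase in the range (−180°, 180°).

At s = jω = j665:
zero (s+500): 500 + j665 → |·| = √(500²+665²) = √692225 ≈ 832, ∠ = arctan(665/500) ≈ 53.06°
pole (s+1000): 1000 + j665 → |·| = √(1000²+665²) = √1442225 ≈ 1200.9, ∠ = arctan(665/1000) ≈ 33.62°
pole at origin: |s| = 665, ∠ = 90.00° (in denominator)
|G| = 200 · 832 / 7.986e+05 ≈ 0.20836
Gain = 20 log₁₀(0.20836) ≈ -13.62 dB
∠G = 53.06° − 123.62° = -70.56°

-13.6 dB, -70.6°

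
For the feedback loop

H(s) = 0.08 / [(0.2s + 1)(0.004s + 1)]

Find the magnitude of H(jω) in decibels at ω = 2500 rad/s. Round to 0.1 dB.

At ω = 2500 rad/s:
pole (1 + j2500·0.2) = 1 + j500 → |·| ≈ 500, ∠ ≈ 89.89°
pole (1 + j2500·0.004) = 1 + j10 → |·| ≈ 10.05, ∠ ≈ 84.29°
|H| = 0.08 · 1 / (500 · 10.05) ≈ 1.592e-05
Gain = 20 log₁₀(1.592e-05) ≈ -95.96 dB

-96.0 dB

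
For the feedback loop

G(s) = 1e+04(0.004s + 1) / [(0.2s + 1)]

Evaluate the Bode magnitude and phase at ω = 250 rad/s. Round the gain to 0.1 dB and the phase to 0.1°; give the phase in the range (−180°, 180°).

At ω = 250 rad/s:
zero (1 + j250·0.004) = 1 + j1 → |·| ≈ 1.4142, ∠ ≈ 45.00°
pole (1 + j250·0.2) = 1 + j50 → |·| ≈ 50.01, ∠ ≈ 88.85°
|G| = 1e+04 · 1.4142 / (50.01) ≈ 282.78
Gain = 20 log₁₀(282.78) ≈ 49.03 dB
∠G = (45.00°) − (88.85°) = -43.85°

49.0 dB, -43.9°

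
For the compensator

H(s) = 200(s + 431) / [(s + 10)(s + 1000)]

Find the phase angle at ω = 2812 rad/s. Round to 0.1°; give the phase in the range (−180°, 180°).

At s = jω = j2812:
zero (s+431): 431 + j2812 → |·| = √(431²+2812²) = √8093105 ≈ 2844.8, ∠ = arctan(2812/431) ≈ 81.29°
pole (s+10): 10 + j2812 → |·| = √(10²+2812²) = √7907444 ≈ 2812, ∠ = arctan(2812/10) ≈ 89.80°
pole (s+1000): 1000 + j2812 → |·| = √(1000²+2812²) = √8907344 ≈ 2984.5, ∠ = arctan(2812/1000) ≈ 70.42°
∠H = 81.29° − 160.22° = -78.93°

-78.9°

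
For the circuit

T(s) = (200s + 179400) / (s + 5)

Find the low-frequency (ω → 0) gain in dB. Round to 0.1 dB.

91.1 dB

T(0) = 179400 / 5 = 35880
20 log₁₀(35880) ≈ 91.10 dB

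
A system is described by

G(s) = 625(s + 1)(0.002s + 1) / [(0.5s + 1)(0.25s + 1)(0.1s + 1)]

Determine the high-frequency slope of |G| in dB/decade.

Each pole contributes −20 dB/decade at high frequency; each zero contributes +20 dB/decade.
Net: 2 zero(s) − 3 pole(s) → -20 dB/decade.

-20 dB/decade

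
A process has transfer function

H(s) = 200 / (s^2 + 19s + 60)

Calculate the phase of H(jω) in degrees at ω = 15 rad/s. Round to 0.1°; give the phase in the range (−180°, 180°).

-120.1°

Substitute s = j15:
Numerator: 200 = 200 + j0
Denominator: (j15)^2 + 19(j15) + 60 = -165 + j285
|N| = √(200² + 0²) ≈ 200, ∠N ≈ 0.00°
|D| = √(165² + 285²) ≈ 329.32, ∠D ≈ 120.07°
∠H = 0.00° − 120.07° = -120.07°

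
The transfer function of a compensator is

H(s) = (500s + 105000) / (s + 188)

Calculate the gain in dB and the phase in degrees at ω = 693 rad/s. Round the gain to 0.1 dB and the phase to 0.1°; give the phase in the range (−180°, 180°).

54.1 dB, -1.7°

Substitute s = j693:
Numerator: 500(j693) + 105000 = 105000 + j346500
Denominator: (j693) + 188 = 188 + j693
|N| = √(105000² + 346500²) ≈ 3.6206e+05, ∠N ≈ 73.14°
|D| = √(188² + 693²) ≈ 718.05, ∠D ≈ 74.82°
|H| = 3.6206e+05 / 718.05 ≈ 504.23
Gain = 20 log₁₀(504.23) ≈ 54.05 dB
∠H = 73.14° − 74.82° = -1.68°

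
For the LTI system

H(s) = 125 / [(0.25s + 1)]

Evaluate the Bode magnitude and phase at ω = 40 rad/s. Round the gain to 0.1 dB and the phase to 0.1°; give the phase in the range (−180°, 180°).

21.9 dB, -84.3°

At ω = 40 rad/s:
pole (1 + j40·0.25) = 1 + j10 → |·| ≈ 10.05, ∠ ≈ 84.29°
|H| = 125 · 1 / (10.05) ≈ 12.438
Gain = 20 log₁₀(12.438) ≈ 21.90 dB
∠H = (0°) − (84.29°) = -84.29°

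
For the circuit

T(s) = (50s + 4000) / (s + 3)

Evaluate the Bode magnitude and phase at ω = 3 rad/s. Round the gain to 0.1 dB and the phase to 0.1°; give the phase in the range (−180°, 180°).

Substitute s = j3:
Numerator: 50(j3) + 4000 = 4000 + j150
Denominator: (j3) + 3 = 3 + j3
|N| = √(4000² + 150²) ≈ 4002.8, ∠N ≈ 2.15°
|D| = √(3² + 3²) ≈ 4.2426, ∠D ≈ 45.00°
|T| = 4002.8 / 4.2426 ≈ 943.48
Gain = 20 log₁₀(943.48) ≈ 59.49 dB
∠T = 2.15° − 45.00° = -42.85°

59.5 dB, -42.9°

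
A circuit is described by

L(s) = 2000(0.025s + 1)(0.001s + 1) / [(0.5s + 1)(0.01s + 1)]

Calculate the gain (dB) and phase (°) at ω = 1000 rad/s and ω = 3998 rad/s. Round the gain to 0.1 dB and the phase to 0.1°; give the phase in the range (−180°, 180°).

At ω = 1000 rad/s:
zero (1 + j1000·0.025) = 1 + j25 → |·| ≈ 25.02, ∠ ≈ 87.71°
zero (1 + j1000·0.001) = 1 + j1 → |·| ≈ 1.4142, ∠ ≈ 45.00°
pole (1 + j1000·0.5) = 1 + j500 → |·| ≈ 500, ∠ ≈ 89.89°
pole (1 + j1000·0.01) = 1 + j10 → |·| ≈ 10.05, ∠ ≈ 84.29°
|L| = 2000 · 25.02 · 1.4142 / (500 · 10.05) ≈ 14.083
Gain = 20 log₁₀(14.083) ≈ 22.97 dB
∠L = (87.71° + 45.00°) − (89.89° + 84.29°) = -41.47°

At ω = 3998 rad/s:
zero (1 + j3998·0.025) = 1 + j99.95 → |·| ≈ 99.955, ∠ ≈ 89.43°
zero (1 + j3998·0.001) = 1 + j3.998 → |·| ≈ 4.1212, ∠ ≈ 75.96°
pole (1 + j3998·0.5) = 1 + j1999 → |·| ≈ 1999, ∠ ≈ 89.97°
pole (1 + j3998·0.01) = 1 + j39.98 → |·| ≈ 39.993, ∠ ≈ 88.57°
|L| = 2000 · 99.955 · 4.1212 / (1999 · 39.993) ≈ 10.305
Gain = 20 log₁₀(10.305) ≈ 20.26 dB
∠L = (89.43° + 75.96°) − (89.97° + 88.57°) = -13.15°

ω = 1000: 23.0 dB, -41.5°; ω = 3998: 20.3 dB, -13.2°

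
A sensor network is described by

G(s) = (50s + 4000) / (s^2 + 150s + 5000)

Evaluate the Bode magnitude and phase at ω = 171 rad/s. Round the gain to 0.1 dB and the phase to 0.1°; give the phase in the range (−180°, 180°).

Substitute s = j171:
Numerator: 50(j171) + 4000 = 4000 + j8550
Denominator: (j171)^2 + 150(j171) + 5000 = -24241 + j25650
|N| = √(4000² + 8550²) ≈ 9439.4, ∠N ≈ 64.93°
|D| = √(24241² + 25650²) ≈ 35292, ∠D ≈ 133.38°
|G| = 9439.4 / 35292 ≈ 0.26747
Gain = 20 log₁₀(0.26747) ≈ -11.45 dB
∠G = 64.93° − 133.38° = -68.45°

-11.5 dB, -68.5°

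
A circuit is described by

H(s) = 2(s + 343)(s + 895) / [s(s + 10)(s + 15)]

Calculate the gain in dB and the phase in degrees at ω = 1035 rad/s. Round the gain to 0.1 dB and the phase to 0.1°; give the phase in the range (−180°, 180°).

At s = jω = j1035:
zero (s+343): 343 + j1035 → |·| = √(343²+1035²) = √1188874 ≈ 1090.4, ∠ = arctan(1035/343) ≈ 71.66°
zero (s+895): 895 + j1035 → |·| = √(895²+1035²) = √1872250 ≈ 1368.3, ∠ = arctan(1035/895) ≈ 49.15°
pole (s+10): 10 + j1035 → |·| = √(10²+1035²) = √1071325 ≈ 1035, ∠ = arctan(1035/10) ≈ 89.45°
pole (s+15): 15 + j1035 → |·| = √(15²+1035²) = √1071450 ≈ 1035.1, ∠ = arctan(1035/15) ≈ 89.17°
pole at origin: |s| = 1035, ∠ = 90.00° (in denominator)
|H| = 2 · 1.492e+06 / 1.1088e+09 ≈ 0.0026912
Gain = 20 log₁₀(0.0026912) ≈ -51.40 dB
∠H = 120.81° − 268.62° = -147.81°

-51.4 dB, -147.8°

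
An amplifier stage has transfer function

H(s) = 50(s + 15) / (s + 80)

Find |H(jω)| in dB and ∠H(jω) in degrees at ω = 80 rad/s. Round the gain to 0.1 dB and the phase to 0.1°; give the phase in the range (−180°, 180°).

31.1 dB, 34.4°

At s = jω = j80:
zero (s+15): 15 + j80 → |·| = √(15²+80²) = √6625 ≈ 81.394, ∠ = arctan(80/15) ≈ 79.38°
pole (s+80): 80 + j80 → |·| = √(80²+80²) = √12800 ≈ 113.14, ∠ = arctan(80/80) ≈ 45.00°
|H| = 50 · 81.394 / 113.14 ≈ 35.97
Gain = 20 log₁₀(35.97) ≈ 31.12 dB
∠H = 79.38° − 45.00° = 34.38°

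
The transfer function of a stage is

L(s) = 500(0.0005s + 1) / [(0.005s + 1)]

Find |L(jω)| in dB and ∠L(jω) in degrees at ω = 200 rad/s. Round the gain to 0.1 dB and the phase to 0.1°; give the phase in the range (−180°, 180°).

51.0 dB, -39.3°

At ω = 200 rad/s:
zero (1 + j200·0.0005) = 1 + j0.1 → |·| ≈ 1.005, ∠ ≈ 5.71°
pole (1 + j200·0.005) = 1 + j1 → |·| ≈ 1.4142, ∠ ≈ 45.00°
|L| = 500 · 1.005 / (1.4142) ≈ 355.32
Gain = 20 log₁₀(355.32) ≈ 51.01 dB
∠L = (5.71°) − (45.00°) = -39.29°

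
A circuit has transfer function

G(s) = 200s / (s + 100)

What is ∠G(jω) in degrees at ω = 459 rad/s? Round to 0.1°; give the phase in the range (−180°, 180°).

At s = jω = j459:
zero at origin: s = j459 → |·| = 459, ∠ = 90.00°
pole (s+100): 100 + j459 → |·| = √(100²+459²) = √220681 ≈ 469.77, ∠ = arctan(459/100) ≈ 77.71°
∠G = 90.00° − 77.71° = 12.29°

12.3°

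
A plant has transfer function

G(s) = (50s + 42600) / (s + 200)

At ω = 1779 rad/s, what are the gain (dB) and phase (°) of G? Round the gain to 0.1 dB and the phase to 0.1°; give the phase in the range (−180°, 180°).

Substitute s = j1779:
Numerator: 50(j1779) + 42600 = 42600 + j88950
Denominator: (j1779) + 200 = 200 + j1779
|N| = √(42600² + 88950²) ≈ 98625, ∠N ≈ 64.41°
|D| = √(200² + 1779²) ≈ 1790.2, ∠D ≈ 83.59°
|G| = 98625 / 1790.2 ≈ 55.092
Gain = 20 log₁₀(55.092) ≈ 34.82 dB
∠G = 64.41° − 83.59° = -19.18°

34.8 dB, -19.2°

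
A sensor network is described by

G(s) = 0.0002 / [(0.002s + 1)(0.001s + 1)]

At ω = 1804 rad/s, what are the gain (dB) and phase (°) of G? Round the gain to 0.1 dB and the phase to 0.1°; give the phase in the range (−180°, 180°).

At ω = 1804 rad/s:
pole (1 + j1804·0.002) = 1 + j3.608 → |·| ≈ 3.744, ∠ ≈ 74.51°
pole (1 + j1804·0.001) = 1 + j1.804 → |·| ≈ 2.0626, ∠ ≈ 61.00°
|G| = 0.0002 · 1 / (3.744 · 2.0626) ≈ 2.5899e-05
Gain = 20 log₁₀(2.5899e-05) ≈ -91.73 dB
∠G = (0°) − (74.51° + 61.00°) = -135.51°

-91.7 dB, -135.5°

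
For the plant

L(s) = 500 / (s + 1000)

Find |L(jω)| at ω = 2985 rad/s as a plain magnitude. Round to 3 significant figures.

At s = jω = j2985:
pole (s+1000): 1000 + j2985 → |·| = √(1000²+2985²) = √9910225 ≈ 3148.1, ∠ = arctan(2985/1000) ≈ 71.48°
|L| = 500 / 3148.1 ≈ 0.15883

0.159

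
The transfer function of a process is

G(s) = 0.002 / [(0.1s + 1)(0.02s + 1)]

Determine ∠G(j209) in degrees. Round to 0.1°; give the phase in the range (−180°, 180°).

-163.8°

At ω = 209 rad/s:
pole (1 + j209·0.1) = 1 + j20.9 → |·| ≈ 20.924, ∠ ≈ 87.26°
pole (1 + j209·0.02) = 1 + j4.18 → |·| ≈ 4.298, ∠ ≈ 76.55°
∠G = (0°) − (87.26° + 76.55°) = -163.81°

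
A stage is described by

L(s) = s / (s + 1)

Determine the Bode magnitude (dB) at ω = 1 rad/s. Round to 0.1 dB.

At s = jω = j1:
zero at origin: s = j1 → |·| = 1, ∠ = 90.00°
pole (s+1): 1 + j1 → |·| = √(1²+1²) = √2 ≈ 1.4142, ∠ = arctan(1/1) ≈ 45.00°
|L| = 1 · 1 / 1.4142 ≈ 0.70711
Gain = 20 log₁₀(0.70711) ≈ -3.01 dB

-3.0 dB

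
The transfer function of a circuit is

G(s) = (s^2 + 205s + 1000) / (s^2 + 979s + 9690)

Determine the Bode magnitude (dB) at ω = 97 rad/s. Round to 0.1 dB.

-12.9 dB

Substitute s = j97:
Numerator: (j97)^2 + 205(j97) + 1000 = -8409 + j19885
Denominator: (j97)^2 + 979(j97) + 9690 = 281 + j94963
|N| = √(8409² + 19885²) ≈ 21590, ∠N ≈ 112.92°
|D| = √(281² + 94963²) ≈ 94963, ∠D ≈ 89.83°
|G| = 21590 / 94963 ≈ 0.22735
Gain = 20 log₁₀(0.22735) ≈ -12.87 dB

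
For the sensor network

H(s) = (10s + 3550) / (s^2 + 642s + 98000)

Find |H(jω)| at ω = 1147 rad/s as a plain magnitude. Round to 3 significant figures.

Substitute s = j1147:
Numerator: 10(j1147) + 3550 = 3550 + j11470
Denominator: (j1147)^2 + 642(j1147) + 98000 = -1217609 + j736374
|N| = √(3550² + 11470²) ≈ 12007, ∠N ≈ 72.80°
|D| = √(1217609² + 736374²) ≈ 1.423e+06, ∠D ≈ 148.84°
|H| = 12007 / 1.423e+06 ≈ 0.0084378

0.00844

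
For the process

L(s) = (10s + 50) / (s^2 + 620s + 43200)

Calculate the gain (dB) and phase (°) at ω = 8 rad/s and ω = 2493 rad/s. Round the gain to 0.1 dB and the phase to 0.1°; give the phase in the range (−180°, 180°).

ω = 8: -53.3 dB, 51.4°; ω = 2493: -48.1 dB, -76.1°

Substitute s = j8:
Numerator: 10(j8) + 50 = 50 + j80
Denominator: (j8)^2 + 620(j8) + 43200 = 43136 + j4960
|N| = √(50² + 80²) ≈ 94.34, ∠N ≈ 57.99°
|D| = √(43136² + 4960²) ≈ 43420, ∠D ≈ 6.56°
|L| = 94.34 / 43420 ≈ 0.0021727
Gain = 20 log₁₀(0.0021727) ≈ -53.26 dB
∠L = 57.99° − 6.56° = 51.43°

Substitute s = j2493:
Numerator: 10(j2493) + 50 = 50 + j24930
Denominator: (j2493)^2 + 620(j2493) + 43200 = -6171849 + j1545660
|N| = √(50² + 24930²) ≈ 24930, ∠N ≈ 89.89°
|D| = √(6171849² + 1545660²) ≈ 6.3625e+06, ∠D ≈ 165.94°
|L| = 24930 / 6.3625e+06 ≈ 0.0039183
Gain = 20 log₁₀(0.0039183) ≈ -48.14 dB
∠L = 89.89° − 165.94° = -76.05°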